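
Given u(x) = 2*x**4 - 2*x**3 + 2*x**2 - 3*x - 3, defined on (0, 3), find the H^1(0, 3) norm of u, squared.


||u||_{H^1}^2 = 539559/35

The H^1 norm (squared) on an interval (0, L) is
  ||u||_{H^1}^2 = ∫_0^L u(x)^2 dx + ∫_0^L u'(x)^2 dx.
Compute u'(x) = 8*x**3 - 6*x**2 + 4*x - 3.
Then u(x)^2 = 4*x**8 - 8*x**7 + 12*x**6 - 20*x**5 + 4*x**4 - 3*x**2 + 18*x + 9 and u'(x)^2 = 64*x**6 - 96*x**5 + 100*x**4 - 96*x**3 + 52*x**2 - 24*x + 9.
Integrate each monomial from 0 to 3 using ∫_0^3 c·x^n dx = c·3^(n+1)/(n+1):
  ∫_0^3 u(x)^2 dx = ∫_0^3 (4*x^8 - 8*x^7 + 12*x^6 - 20*x^5 + 4*x^4 - 3*x^2 + 18*x + 9) dx. Term by term:
    ∫_0^3 4*x^8 dx = 8748;  ∫_0^3 -8*x^7 dx = -6561;  ∫_0^3 12*x^6 dx = 26244/7;
    ∫_0^3 -20*x^5 dx = -2430;  ∫_0^3 4*x^4 dx = 972/5;  ∫_0^3 -3*x^2 dx = -27;
    ∫_0^3 18*x dx = 81;  ∫_0^3 9 dx = 27.
  Sum: 8748 − 6561 + 26244/7 − 2430 + 972/5 − 27 + 81 + 27 = 132354/35.
  ∫_0^3 u'(x)^2 dx = ∫_0^3 (64*x^6 - 96*x^5 + 100*x^4 - 96*x^3 + 52*x^2 - 24*x + 9) dx. Term by term:
    ∫_0^3 64*x^6 dx = 139968/7;  ∫_0^3 -96*x^5 dx = -11664;  ∫_0^3 100*x^4 dx = 4860;
    ∫_0^3 -96*x^3 dx = -1944;  ∫_0^3 52*x^2 dx = 468;  ∫_0^3 -24*x dx = -108;
    ∫_0^3 9 dx = 27.
  Sum: 139968/7 − 11664 + 4860 − 1944 + 468 − 108 + 27 = 81441/7.
Adding: ||u||_{H^1}^2 = 132354/35 + 81441/7 = 539559/35.


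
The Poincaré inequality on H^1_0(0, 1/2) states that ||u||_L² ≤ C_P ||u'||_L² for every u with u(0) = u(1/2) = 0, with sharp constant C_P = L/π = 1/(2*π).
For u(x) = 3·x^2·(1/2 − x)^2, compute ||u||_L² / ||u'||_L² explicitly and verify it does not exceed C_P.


||u||_L² / ||u'||_L² = sqrt(3)/12 < C_P = 1/(2*π).

u(x) = 3·x^2·(1/2 − x)^2, so u'(x) = 3*x*(2*x - 1)*(4*x - 1)/2.
u(x) = 3·x^2·(1/2 − x)^2 vanishes at x = 0 and x = 1/2, so u ∈ H^1_0(0, 1/2). Differentiate via the product rule and integrate the resulting polynomials term by term.
  ∫_0^1/2 u² dx = ∫_0^1/2 (9*x^8 - 18*x^7 + 27*x^6/2 - 9*x^5/2 + 9*x^4/16) dx. Term by term:
    ∫_0^1/2 9*x^8 dx = 1/512;  ∫_0^1/2 -18*x^7 dx = -9/1024;  ∫_0^1/2 27*x^6/2 dx = 27/1792;
    ∫_0^1/2 -9*x^5/2 dx = -3/256;  ∫_0^1/2 9*x^4/16 dx = 9/2560.
  Sum: 1/512 − 9/1024 + 27/1792 − 3/256 + 9/2560 = 1/35840.
  ∫_0^1/2 (u')² dx = ∫_0^1/2 (144*x^6 - 216*x^5 + 117*x^4 - 27*x^3 + 9*x^2/4) dx. Term by term:
    ∫_0^1/2 144*x^6 dx = 9/56;  ∫_0^1/2 -216*x^5 dx = -9/16;  ∫_0^1/2 117*x^4 dx = 117/160;
    ∫_0^1/2 -27*x^3 dx = -27/64;  ∫_0^1/2 9*x^2/4 dx = 3/32.
  Sum: 9/56 − 9/16 + 117/160 − 27/64 + 3/32 = 3/2240.
∫_0^1/2 u² dx = 1/35840, so ||u||_L² = sqrt(35)/1120.
∫_0^1/2 (u')² dx = 3/2240, so ||u'||_L² = sqrt(105)/280.
Ratio ||u||_L² / ||u'||_L² = sqrt(3)/12.
Sharp Poincaré constant on H^1_0(0, 1/2) is C_P = L/π = 1/(2*π), achieved by sin(2*π·x).
A polynomial bump cannot attain the sharp Poincaré constant (only the first sine eigenfunction does), so the ratio is strictly less than C_P, consistent with ||u||_L² ≤ C_P ||u'||_L².


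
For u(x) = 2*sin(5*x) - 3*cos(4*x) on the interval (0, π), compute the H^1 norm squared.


||u||_{H^1(0,π)}^2 = -680/3 + 257*π/2

u'(x) = 12*sin(4*x) + 10*cos(5*x).
Expand u² and (u')² and integrate term by term on (0, π), using: for integers n ≥ 1, ∫_0^π sin²(nx) dx = ∫_0^π cos²(nx) dx = π/2; for n ≠ n', ∫_0^π sin(nx)sin(n'x) dx = ∫_0^π cos(nx)cos(n'x) dx = 0; and by product-to-sum, ∫_0^π sin(nx)cos(n'x) dx = ½∫_0^π [sin((n+n')x) + sin((n−n')x)] dx, which is 0 when n+n' is even and 2n/(n²−n'²) when n+n' is odd (it need not vanish on (0, π)).
  u² squared terms: (-3)²·∫cos(4x)² dx = 9·π/2 = 9*π/2;  (2)²·∫sin(5x)² dx = 4·π/2 = 2*π.
  u² cross terms: 2·(-3)·(2)·∫cos(4x)·sin(5x) dx = -12·(10/9) = -40/3.
  So ∫_0^π u² dx = 9*π/2 + 2*π − 40/3 = -40/3 + 13*π/2.
  (u')² squared terms: (10)²·∫cos(5x)² dx = 100·π/2 = 50*π;  (12)²·∫sin(4x)² dx = 144·π/2 = 72*π.
  (u')² cross terms: 2·(10)·(12)·∫cos(5x)·sin(4x) dx = 240·(-8/9) = -640/3.
  So ∫_0^π (u')² dx = 50*π + 72*π − 640/3 = -640/3 + 122*π.
||u||_{H^1}^2 = (-40/3 + 13*π/2) + (-640/3 + 122*π) = -680/3 + 257*π/2.


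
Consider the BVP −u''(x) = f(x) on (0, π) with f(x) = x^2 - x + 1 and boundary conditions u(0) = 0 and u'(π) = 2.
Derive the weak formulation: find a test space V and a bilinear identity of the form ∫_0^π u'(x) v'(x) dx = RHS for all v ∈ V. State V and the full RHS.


V = {v ∈ H^1(0, π) : v(0) = 0} (test functions vanish at x = 0 where u is specified); weak form: ∫_0^π u'v' dx = ∫_0^π (x^2 - x + 1) v dx + 2·v(π) for all v ∈ V.

Multiply both sides by a test function v and integrate from 0 to π:
  ∫_0^π −u''(x) v(x) dx = ∫_0^π f(x) v(x) dx.
Integrate the LHS by parts once:
  ∫_0^π −u'' v dx = −[u'(x) v(x)]_0^π + ∫_0^π u'(x) v'(x) dx.
Thus ∫_0^π u'(x) v'(x) dx = ∫_0^π f(x) v(x) dx + [u'(x) v(x)]_0^π.
Choose V so that boundary terms are either known or forced to vanish.
Mixed BC: u(0) = 0 (Dirichlet) and u'(π) = 2 (Neumann). Define V = {v ∈ H^1(0, π) : v(0) = 0}. Then [u' v]_0^π = u'(π)·v(π) − u'(0)·0 = 2·v(π).
Weak formulation: find u (satisfying any essential BC) such that ∫_0^π u'(x) v'(x) dx = ∫_0^π f v dx + 2·v(π) for all v ∈ V (Dirichlet at 0 absorbed into V; Neumann datum at x = π contributes the boundary term).
Substituting f(x) = x^2 - x + 1, the right-hand side is ∫_0^π (x^2 - x + 1) v dx + 2·v(π).


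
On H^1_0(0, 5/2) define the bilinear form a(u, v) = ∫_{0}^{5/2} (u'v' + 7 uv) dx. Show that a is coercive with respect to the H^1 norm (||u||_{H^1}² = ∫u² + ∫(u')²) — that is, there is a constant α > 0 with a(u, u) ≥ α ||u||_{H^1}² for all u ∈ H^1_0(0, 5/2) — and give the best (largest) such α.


α = 1

Coercivity of a(·,·) on H^1_0(0, 5/2) means a(u, u) ≥ α ||u||_{H^1}² for every u ∈ H^1_0.
The interval has length L = 5/2, and Poincaré/coercivity depend only on L. Here a(u, u) = ∫(u')² + (7)·∫u².
Here c = 7 ≥ 1, so a(u,u) = ∫(u')² + c∫u² ≥ ∫(u')² + ∫u² = ||u||_{H^1}², i.e. α = 1 works. No larger α is possible: a(u,u) ≥ α||u||_{H^1}² means (1−α)∫(u')² ≥ (α−c)∫u², and for the modes u_n = sin(nπ(x−x₀)/L) (x₀ the left endpoint) one has ∫u_n²/∫(u_n')² = (L/(nπ))² → 0, so a(u_n,u_n)/||u_n||_{H^1}² → 1. Hence the optimal constant is α = 1.
Therefore α = 1.


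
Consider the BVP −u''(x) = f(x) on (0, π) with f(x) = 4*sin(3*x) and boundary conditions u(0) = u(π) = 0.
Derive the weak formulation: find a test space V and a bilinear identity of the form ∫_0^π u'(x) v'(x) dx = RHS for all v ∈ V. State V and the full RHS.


V = H^1_0(0, π) (so v(0) = v(π) = 0); weak form: ∫_0^π u'v' dx = ∫_0^π (4*sin(3*x)) v dx for all v ∈ V.

Multiply both sides by a test function v and integrate from 0 to π:
  ∫_0^π −u''(x) v(x) dx = ∫_0^π f(x) v(x) dx.
Integrate the LHS by parts once:
  ∫_0^π −u'' v dx = −[u'(x) v(x)]_0^π + ∫_0^π u'(x) v'(x) dx.
Thus ∫_0^π u'(x) v'(x) dx = ∫_0^π f(x) v(x) dx + [u'(x) v(x)]_0^π.
Choose V so that boundary terms are either known or forced to vanish.
u is Dirichlet: u(0) = u(π) = 0. Let V = H^1_0(0, π); then v(0) = v(π) = 0, and [u' v]_0^π = 0.
Weak formulation: find u (satisfying any essential BC) such that ∫_0^π u'(x) v'(x) dx = ∫_0^π f v dx for all v ∈ V.
Substituting f(x) = 4*sin(3*x), the right-hand side is ∫_0^π (4*sin(3*x)) v dx.


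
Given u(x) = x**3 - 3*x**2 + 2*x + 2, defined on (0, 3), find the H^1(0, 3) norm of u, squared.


||u||_{H^1}^2 = 2577/35

The H^1 norm (squared) on an interval (0, L) is
  ||u||_{H^1}^2 = ∫_0^L u(x)^2 dx + ∫_0^L u'(x)^2 dx.
Compute u'(x) = 3*x**2 - 6*x + 2.
Then u(x)^2 = x**6 - 6*x**5 + 13*x**4 - 8*x**3 - 8*x**2 + 8*x + 4 and u'(x)^2 = 9*x**4 - 36*x**3 + 48*x**2 - 24*x + 4.
Integrate each monomial from 0 to 3 using ∫_0^3 c·x^n dx = c·3^(n+1)/(n+1):
  ∫_0^3 u(x)^2 dx = ∫_0^3 (x^6 - 6*x^5 + 13*x^4 - 8*x^3 - 8*x^2 + 8*x + 4) dx. Term by term:
    ∫_0^3 x^6 dx = 2187/7;  ∫_0^3 -6*x^5 dx = -729;  ∫_0^3 13*x^4 dx = 3159/5;
    ∫_0^3 -8*x^3 dx = -162;  ∫_0^3 -8*x^2 dx = -72;  ∫_0^3 8*x dx = 36;
    ∫_0^3 4 dx = 12.
  Sum: 2187/7 − 729 + 3159/5 − 162 − 72 + 36 + 12 = 1023/35.
  ∫_0^3 u'(x)^2 dx = ∫_0^3 (9*x^4 - 36*x^3 + 48*x^2 - 24*x + 4) dx. Term by term:
    ∫_0^3 9*x^4 dx = 2187/5;  ∫_0^3 -36*x^3 dx = -729;  ∫_0^3 48*x^2 dx = 432;
    ∫_0^3 -24*x dx = -108;  ∫_0^3 4 dx = 12.
  Sum: 2187/5 − 729 + 432 − 108 + 12 = 222/5.
Adding: ||u||_{H^1}^2 = 1023/35 + 222/5 = 2577/35.


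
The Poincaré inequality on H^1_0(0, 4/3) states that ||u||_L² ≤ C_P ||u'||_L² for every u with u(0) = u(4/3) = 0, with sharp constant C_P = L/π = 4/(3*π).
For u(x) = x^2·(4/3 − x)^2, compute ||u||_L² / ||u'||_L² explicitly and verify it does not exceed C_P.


||u||_L² / ||u'||_L² = 2*sqrt(3)/9 < C_P = 4/(3*π).

u(x) = x^2·(4/3 − x)^2, so u'(x) = 4*x*(3*x - 4)*(3*x - 2)/9.
u(x) = x^2·(4/3 − x)^2 vanishes at x = 0 and x = 4/3, so u ∈ H^1_0(0, 4/3). Differentiate via the product rule and integrate the resulting polynomials term by term.
  ∫_0^4/3 u² dx = ∫_0^4/3 (x^8 - 16*x^7/3 + 32*x^6/3 - 256*x^5/27 + 256*x^4/81) dx. Term by term:
    ∫_0^4/3 x^8 dx = 262144/177147;  ∫_0^4/3 -16*x^7/3 dx = -131072/19683;  ∫_0^4/3 32*x^6/3 dx = 524288/45927;
    ∫_0^4/3 -256*x^5/27 dx = -524288/59049;  ∫_0^4/3 256*x^4/81 dx = 262144/98415.
  Sum: 262144/177147 − 131072/19683 + 524288/45927 − 524288/59049 + 262144/98415 = 131072/6200145.
  ∫_0^4/3 (u')² dx = ∫_0^4/3 (16*x^6 - 64*x^5 + 832*x^4/9 - 512*x^3/9 + 1024*x^2/81) dx. Term by term:
    ∫_0^4/3 16*x^6 dx = 262144/15309;  ∫_0^4/3 -64*x^5 dx = -131072/2187;  ∫_0^4/3 832*x^4/9 dx = 851968/10935;
    ∫_0^4/3 -512*x^3/9 dx = -32768/729;  ∫_0^4/3 1024*x^2/81 dx = 65536/6561.
  Sum: 262144/15309 − 131072/2187 + 851968/10935 − 32768/729 + 65536/6561 = 32768/229635.
∫_0^4/3 u² dx = 131072/6200145, so ||u||_L² = 256*sqrt(210)/25515.
∫_0^4/3 (u')² dx = 32768/229635, so ||u'||_L² = 128*sqrt(70)/2835.
Ratio ||u||_L² / ||u'||_L² = 2*sqrt(3)/9.
Sharp Poincaré constant on H^1_0(0, 4/3) is C_P = L/π = 4/(3*π), achieved by sin(3*π/4·x).
A polynomial bump cannot attain the sharp Poincaré constant (only the first sine eigenfunction does), so the ratio is strictly less than C_P, consistent with ||u||_L² ≤ C_P ||u'||_L².


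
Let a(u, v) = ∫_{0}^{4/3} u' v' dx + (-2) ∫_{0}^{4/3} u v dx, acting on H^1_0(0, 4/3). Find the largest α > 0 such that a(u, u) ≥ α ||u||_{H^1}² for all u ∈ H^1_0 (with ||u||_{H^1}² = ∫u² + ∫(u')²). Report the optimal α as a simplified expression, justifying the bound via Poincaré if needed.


α = (-32 + 9*π^2)/(16 + 9*π^2)

Coercivity of a(·,·) on H^1_0(0, 4/3) means a(u, u) ≥ α ||u||_{H^1}² for every u ∈ H^1_0.
The interval has length L = 4/3, and Poincaré/coercivity depend only on L. Here a(u, u) = ∫(u')² + (-2)·∫u².
Here c = -2 < 0 with |c| < (π/L)² = 9*π^2/16, so coercivity still holds. The condition a(u,u) ≥ α||u||_{H^1}² reads (1−α)∫(u')² ≥ (α−c)∫u². Any admissible α is ≤ 1 (rapidly oscillating u have ∫u²/∫(u')² → 0), and α = 1 would force 0 ≥ (1−c)∫u², impossible since c < 1; so 1−α > 0. By the sharp Poincaré inequality on H^1_0 of an interval of length L, ∫(u')² ≥ (π/L)²∫u² with equality for the first sine mode sin(π(x−x₀)/L) (x₀ the left endpoint), so the inequality holds for all u iff (1−α)(π/L)² ≥ α − c, i.e. α ≤ ((π/L)² + c)/((π/L)² + 1) = (1 + c(L/π)²)/(1 + (L/π)²). (Direct route, valid since c ≤ 0: Poincaré gives c∫u² ≥ c(L/π)²∫(u')², so a(u,u) ≥ (1 + c(L/π)²)∫(u')², while ||u||_{H^1}² ≤ (1 + (L/π)²)∫(u')²; dividing yields the same α.) With (π/L)² = 9*π^2/16 and c = -2, the largest admissible constant is α = ((π/L)² + c)/((π/L)² + 1).
Simplifying, α = (-32 + 9*π^2)/(16 + 9*π^2).


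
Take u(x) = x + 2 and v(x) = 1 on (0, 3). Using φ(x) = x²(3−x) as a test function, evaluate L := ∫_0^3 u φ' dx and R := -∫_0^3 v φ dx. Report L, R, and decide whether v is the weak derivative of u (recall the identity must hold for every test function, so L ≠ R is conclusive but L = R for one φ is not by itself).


LHS = -27/4, RHS = -27/4. Yes, v = u' weakly.

u(x) = x + 2, classical derivative u'(x) = 1.
φ(x) = x²(3−x), so φ'(x) = 3*x*(2 - x).
Note φ(0) = φ(3) = 0, so the boundary term u·φ vanishes.
LHS = ∫_0^3 u(x) φ'(x) dx = ∫_0^3 (-3*x^3 + 12*x) dx. Term by term:
  ∫_0^3 -3*x^3 dx = -243/4;  ∫_0^3 12*x dx = 54.
Sum: -243/4 + 54 = -27/4.
So LHS = -27/4.
∫_0^3 v(x) φ(x) dx = ∫_0^3 (-x^3 + 3*x^2) dx. Term by term:
  ∫_0^3 -x^3 dx = -81/4;  ∫_0^3 3*x^2 dx = 27.
Sum: -81/4 + 27 = 27/4.
So RHS = -∫_0^3 v(x) φ(x) dx = -27/4.
LHS = RHS, so the identity holds for this test φ.
Moreover u is smooth here and v(x) = u'(x) = 1 pointwise, so the identity holds for every test function. Hence v is the weak derivative of u.


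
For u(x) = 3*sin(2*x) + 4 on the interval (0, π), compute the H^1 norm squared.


||u||_{H^1(0,π)}^2 = 77*π/2

u'(x) = 6*cos(2*x).
Expand u² and (u')² and integrate term by term on (0, π), using: for integers n ≥ 1, ∫_0^π sin²(nx) dx = ∫_0^π cos²(nx) dx = π/2; for n ≠ n', ∫_0^π sin(nx)sin(n'x) dx = ∫_0^π cos(nx)cos(n'x) dx = 0; and by product-to-sum, ∫_0^π sin(nx)cos(n'x) dx = ½∫_0^π [sin((n+n')x) + sin((n−n')x)] dx, which is 0 when n+n' is even and 2n/(n²−n'²) when n+n' is odd (it need not vanish on (0, π)). For the constant mode: ∫_0^π 1 dx = π, ∫_0^π cos(nx) dx = 0, ∫_0^π sin(nx) dx = (1−(−1)^n)/n.
  u² squared terms: (4)²·∫1 dx = 16·π = 16*π;  (3)²·∫sin(2x)² dx = 9·π/2 = 9*π/2.
  u² cross terms: 2·(4)·(3)·∫1·sin(2x) dx = 24·(0) = 0.
  So ∫_0^π u² dx = 16*π + 9*π/2 + 0 = 41*π/2.
  (u')² squared terms: (6)²·∫cos(2x)² dx = 36·π/2 = 18*π.
  So ∫_0^π (u')² dx = 18*π.
||u||_{H^1}^2 = (41*π/2) + (18*π) = 77*π/2.


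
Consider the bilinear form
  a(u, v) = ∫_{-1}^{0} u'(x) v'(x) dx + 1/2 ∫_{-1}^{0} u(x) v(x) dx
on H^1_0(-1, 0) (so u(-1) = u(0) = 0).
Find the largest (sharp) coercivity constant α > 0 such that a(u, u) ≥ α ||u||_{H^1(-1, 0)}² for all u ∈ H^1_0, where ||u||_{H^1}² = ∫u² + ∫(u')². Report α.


α = (1/2 + π^2)/(1 + π^2)

Coercivity of a(·,·) on H^1_0(-1, 0) means a(u, u) ≥ α ||u||_{H^1}² for every u ∈ H^1_0.
The interval has length L = 1, and Poincaré/coercivity depend only on L. Here a(u, u) = ∫(u')² + (1/2)·∫u².
Here 0 < c = 1/2 < 1. The condition a(u,u) ≥ α||u||_{H^1}² reads (1−α)∫(u')² ≥ (α−c)∫u². Any admissible α is ≤ 1 (rapidly oscillating u have ∫u²/∫(u')² → 0), and α = 1 would force 0 ≥ (1−c)∫u², impossible since c < 1; so 1−α > 0. By the sharp Poincaré inequality on H^1_0 of an interval of length L, ∫(u')² ≥ (π/L)²∫u² with equality for the first sine mode sin(π(x−x₀)/L) (x₀ the left endpoint), so the inequality holds for all u iff (1−α)(π/L)² ≥ α − c, i.e. α ≤ ((π/L)² + c)/((π/L)² + 1) = (1 + c(L/π)²)/(1 + (L/π)²). With (π/L)² = π^2 and c = 1/2, the largest admissible constant is α = ((π/L)² + c)/((π/L)² + 1).
Simplifying, α = (1/2 + π^2)/(1 + π^2).


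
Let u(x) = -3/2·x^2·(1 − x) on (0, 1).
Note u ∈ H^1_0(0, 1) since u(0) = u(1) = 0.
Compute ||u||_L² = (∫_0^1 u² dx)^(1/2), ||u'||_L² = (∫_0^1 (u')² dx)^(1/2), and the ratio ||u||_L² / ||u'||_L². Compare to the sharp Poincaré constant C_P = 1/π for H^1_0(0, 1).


||u||_L² / ||u'||_L² = sqrt(14)/14 < C_P = 1/π.

u(x) = -3/2·x^2·(1 − x), so u'(x) = 3*x*(3*x - 2)/2.
u(x) = -3/2·x^2·(1 − x) vanishes at x = 0 and x = 1, so u ∈ H^1_0(0, 1). Differentiate via the product rule and integrate the resulting polynomials term by term.
  ∫_0^1 u² dx = ∫_0^1 (9*x^6/4 - 9*x^5/2 + 9*x^4/4) dx. Term by term:
    ∫_0^1 9*x^6/4 dx = 9/28;  ∫_0^1 -9*x^5/2 dx = -3/4;  ∫_0^1 9*x^4/4 dx = 9/20.
  Sum: 9/28 − 3/4 + 9/20 = 3/140.
  ∫_0^1 (u')² dx = ∫_0^1 (81*x^4/4 - 27*x^3 + 9*x^2) dx. Term by term:
    ∫_0^1 81*x^4/4 dx = 81/20;  ∫_0^1 -27*x^3 dx = -27/4;  ∫_0^1 9*x^2 dx = 3.
  Sum: 81/20 − 27/4 + 3 = 3/10.
∫_0^1 u² dx = 3/140, so ||u||_L² = sqrt(105)/70.
∫_0^1 (u')² dx = 3/10, so ||u'||_L² = sqrt(30)/10.
Ratio ||u||_L² / ||u'||_L² = sqrt(14)/14.
Sharp Poincaré constant on H^1_0(0, 1) is C_P = L/π = 1/π, achieved by sin(π·x).
A polynomial bump cannot attain the sharp Poincaré constant (only the first sine eigenfunction does), so the ratio is strictly less than C_P, consistent with ||u||_L² ≤ C_P ||u'||_L².


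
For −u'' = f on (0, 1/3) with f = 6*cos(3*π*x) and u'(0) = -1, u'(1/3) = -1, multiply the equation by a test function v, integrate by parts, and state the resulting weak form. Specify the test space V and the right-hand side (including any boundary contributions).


V = H^1(0, 1/3) (v unrestricted at boundary; u is determined up to an additive constant); weak form: ∫_0^1/3 u'v' dx = ∫_0^1/3 (6*cos(3*π*x)) v dx − v(1/3) + v(0) for all v ∈ V.

Multiply both sides by a test function v and integrate from 0 to 1/3:
  ∫_0^1/3 −u''(x) v(x) dx = ∫_0^1/3 f(x) v(x) dx.
Integrate the LHS by parts once:
  ∫_0^1/3 −u'' v dx = −[u'(x) v(x)]_0^1/3 + ∫_0^1/3 u'(x) v'(x) dx.
Thus ∫_0^1/3 u'(x) v'(x) dx = ∫_0^1/3 f(x) v(x) dx + [u'(x) v(x)]_0^1/3.
Choose V so that boundary terms are either known or forced to vanish.
u has inhomogeneous Neumann u'(0) = -1, u'(1/3) = -1. [u' v]_0^1/3 = (-1)·v(1/3) − (-1)·v(0) = − v(1/3) + v(0). Take V = H^1(0, 1/3); boundary term becomes part of RHS.
Weak formulation: find u (satisfying any essential BC) such that ∫_0^1/3 u'(x) v'(x) dx = ∫_0^1/3 f v dx − v(1/3) + v(0) for all v ∈ V (Neumann data are natural BCs: they enter the RHS as boundary terms).
Substituting f(x) = 6*cos(3*π*x), the right-hand side is ∫_0^1/3 (6*cos(3*π*x)) v dx − v(1/3) + v(0).
Compatibility check (pure Neumann): taking v ≡ 1 ∈ V gives 0 = ∫_0^1/3 f dx + (-1) − (-1), i.e. ∫_0^1/3 f dx must equal u'(0) − u'(1/3) = 0. Indeed ∫_0^1/3 (6*cos(3*π*x)) dx = 0, so the data are compatible. The solution is then unique only up to an additive constant (fix it e.g. by requiring ∫_0^1/3 u dx = 0).


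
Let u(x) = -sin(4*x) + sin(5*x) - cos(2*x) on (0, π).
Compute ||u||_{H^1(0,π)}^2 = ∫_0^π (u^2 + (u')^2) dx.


||u||_{H^1(0,π)}^2 = -100/21 + 24*π

u'(x) = 2*sin(2*x) - 4*cos(4*x) + 5*cos(5*x).
Expand u² and (u')² and integrate term by term on (0, π), using: for integers n ≥ 1, ∫_0^π sin²(nx) dx = ∫_0^π cos²(nx) dx = π/2; for n ≠ n', ∫_0^π sin(nx)sin(n'x) dx = ∫_0^π cos(nx)cos(n'x) dx = 0; and by product-to-sum, ∫_0^π sin(nx)cos(n'x) dx = ½∫_0^π [sin((n+n')x) + sin((n−n')x)] dx, which is 0 when n+n' is even and 2n/(n²−n'²) when n+n' is odd (it need not vanish on (0, π)).
  u² squared terms: (-1)²·∫cos(2x)² dx = 1·π/2 = π/2;  (-1)²·∫sin(4x)² dx = 1·π/2 = π/2;  (1)²·∫sin(5x)² dx = 1·π/2 = π/2.
  u² cross terms: 2·(-1)·(-1)·∫cos(2x)·sin(4x) dx = 2·(0) = 0;  2·(-1)·(1)·∫cos(2x)·sin(5x) dx = -2·(10/21) = -20/21;  2·(-1)·(1)·∫sin(4x)·sin(5x) dx = -2·(0) = 0.
  So ∫_0^π u² dx = π/2 + π/2 + π/2 + 0 − 20/21 + 0 = -20/21 + 3*π/2.
  (u')² squared terms: (-4)²·∫cos(4x)² dx = 16·π/2 = 8*π;  (2)²·∫sin(2x)² dx = 4·π/2 = 2*π;  (5)²·∫cos(5x)² dx = 25·π/2 = 25*π/2.
  (u')² cross terms: 2·(-4)·(2)·∫cos(4x)·sin(2x) dx = -16·(0) = 0;  2·(-4)·(5)·∫cos(4x)·cos(5x) dx = -40·(0) = 0;  2·(2)·(5)·∫sin(2x)·cos(5x) dx = 20·(-4/21) = -80/21.
  So ∫_0^π (u')² dx = 8*π + 2*π + 25*π/2 + 0 + 0 − 80/21 = -80/21 + 45*π/2.
||u||_{H^1}^2 = (-20/21 + 3*π/2) + (-80/21 + 45*π/2) = -100/21 + 24*π.


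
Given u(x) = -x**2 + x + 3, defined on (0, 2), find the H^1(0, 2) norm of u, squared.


||u||_{H^1}^2 = 296/15

The H^1 norm (squared) on an interval (0, L) is
  ||u||_{H^1}^2 = ∫_0^L u(x)^2 dx + ∫_0^L u'(x)^2 dx.
Compute u'(x) = 1 - 2*x.
Then u(x)^2 = x**4 - 2*x**3 - 5*x**2 + 6*x + 9 and u'(x)^2 = 4*x**2 - 4*x + 1.
Integrate each monomial from 0 to 2 using ∫_0^2 c·x^n dx = c·2^(n+1)/(n+1):
  ∫_0^2 u(x)^2 dx = ∫_0^2 (x^4 - 2*x^3 - 5*x^2 + 6*x + 9) dx. Term by term:
    ∫_0^2 x^4 dx = 32/5;  ∫_0^2 -2*x^3 dx = -8;  ∫_0^2 -5*x^2 dx = -40/3;
    ∫_0^2 6*x dx = 12;  ∫_0^2 9 dx = 18.
  Sum: 32/5 − 8 − 40/3 + 12 + 18 = 226/15.
  ∫_0^2 u'(x)^2 dx = ∫_0^2 (4*x^2 - 4*x + 1) dx. Term by term:
    ∫_0^2 4*x^2 dx = 32/3;  ∫_0^2 -4*x dx = -8;  ∫_0^2 1 dx = 2.
  Sum: 32/3 − 8 + 2 = 14/3.
Adding: ||u||_{H^1}^2 = 226/15 + 14/3 = 296/15.


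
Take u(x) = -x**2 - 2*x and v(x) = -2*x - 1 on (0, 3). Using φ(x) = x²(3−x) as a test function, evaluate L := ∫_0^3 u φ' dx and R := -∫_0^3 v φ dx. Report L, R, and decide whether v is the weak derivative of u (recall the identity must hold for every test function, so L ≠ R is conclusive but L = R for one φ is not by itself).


LHS = 189/5, RHS = 621/20. No, v is not the weak derivative of u.

u(x) = -x**2 - 2*x, classical derivative u'(x) = -2*x - 2.
φ(x) = x²(3−x), so φ'(x) = 3*x*(2 - x).
Note φ(0) = φ(3) = 0, so the boundary term u·φ vanishes.
LHS = ∫_0^3 u(x) φ'(x) dx = ∫_0^3 (3*x^4 - 12*x^2) dx. Term by term:
  ∫_0^3 3*x^4 dx = 729/5;  ∫_0^3 -12*x^2 dx = -108.
Sum: 729/5 − 108 = 189/5.
So LHS = 189/5.
∫_0^3 v(x) φ(x) dx = ∫_0^3 (2*x^4 - 5*x^3 - 3*x^2) dx. Term by term:
  ∫_0^3 2*x^4 dx = 486/5;  ∫_0^3 -5*x^3 dx = -405/4;  ∫_0^3 -3*x^2 dx = -27.
Sum: 486/5 − 405/4 − 27 = -621/20.
So RHS = -∫_0^3 v(x) φ(x) dx = 621/20.
LHS − RHS = 27/4 ≠ 0, so the identity fails.
(For a valid weak derivative the identity must hold for EVERY test function, in particular this one. The failure shows v is NOT the weak derivative of u.)
Correct weak derivative would be u'(x) = -2*x - 2.


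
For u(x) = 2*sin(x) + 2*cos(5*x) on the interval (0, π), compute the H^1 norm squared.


||u||_{H^1(0,π)}^2 = 56*π

u'(x) = -10*sin(5*x) + 2*cos(x).
Expand u² and (u')² and integrate term by term on (0, π), using: for integers n ≥ 1, ∫_0^π sin²(nx) dx = ∫_0^π cos²(nx) dx = π/2; for n ≠ n', ∫_0^π sin(nx)sin(n'x) dx = ∫_0^π cos(nx)cos(n'x) dx = 0; and by product-to-sum, ∫_0^π sin(nx)cos(n'x) dx = ½∫_0^π [sin((n+n')x) + sin((n−n')x)] dx, which is 0 when n+n' is even and 2n/(n²−n'²) when n+n' is odd (it need not vanish on (0, π)).
  u² squared terms: (2)²·∫cos(5x)² dx = 4·π/2 = 2*π;  (2)²·∫sin(x)² dx = 4·π/2 = 2*π.
  u² cross terms: 2·(2)·(2)·∫cos(5x)·sin(x) dx = 8·(0) = 0.
  So ∫_0^π u² dx = 2*π + 2*π + 0 = 4*π.
  (u')² squared terms: (-10)²·∫sin(5x)² dx = 100·π/2 = 50*π;  (2)²·∫cos(x)² dx = 4·π/2 = 2*π.
  (u')² cross terms: 2·(-10)·(2)·∫sin(5x)·cos(x) dx = -40·(0) = 0.
  So ∫_0^π (u')² dx = 50*π + 2*π + 0 = 52*π.
||u||_{H^1}^2 = (4*π) + (52*π) = 56*π.


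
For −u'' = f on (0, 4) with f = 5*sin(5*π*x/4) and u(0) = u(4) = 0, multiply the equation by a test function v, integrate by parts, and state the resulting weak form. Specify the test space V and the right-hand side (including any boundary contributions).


V = H^1_0(0, 4) (so v(0) = v(4) = 0); weak form: ∫_0^4 u'v' dx = ∫_0^4 (5*sin(5*π*x/4)) v dx for all v ∈ V.

Multiply both sides by a test function v and integrate from 0 to 4:
  ∫_0^4 −u''(x) v(x) dx = ∫_0^4 f(x) v(x) dx.
Integrate the LHS by parts once:
  ∫_0^4 −u'' v dx = −[u'(x) v(x)]_0^4 + ∫_0^4 u'(x) v'(x) dx.
Thus ∫_0^4 u'(x) v'(x) dx = ∫_0^4 f(x) v(x) dx + [u'(x) v(x)]_0^4.
Choose V so that boundary terms are either known or forced to vanish.
u is Dirichlet: u(0) = u(4) = 0. Let V = H^1_0(0, 4); then v(0) = v(4) = 0, and [u' v]_0^4 = 0.
Weak formulation: find u (satisfying any essential BC) such that ∫_0^4 u'(x) v'(x) dx = ∫_0^4 f v dx for all v ∈ V.
Substituting f(x) = 5*sin(5*π*x/4), the right-hand side is ∫_0^4 (5*sin(5*π*x/4)) v dx.


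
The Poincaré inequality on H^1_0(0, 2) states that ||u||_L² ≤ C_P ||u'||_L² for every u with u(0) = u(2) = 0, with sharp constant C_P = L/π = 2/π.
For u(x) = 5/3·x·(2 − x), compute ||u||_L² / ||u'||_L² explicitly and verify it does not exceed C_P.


||u||_L² / ||u'||_L² = sqrt(10)/5 < C_P = 2/π.

u(x) = 5/3·x·(2 − x), so u'(x) = 10/3 - 10*x/3.
u(x) = 5/3·x·(2 − x) vanishes at x = 0 and x = 2, so u ∈ H^1_0(0, 2). Differentiate via the product rule and integrate the resulting polynomials term by term.
  ∫_0^2 u² dx = ∫_0^2 (25*x^4/9 - 100*x^3/9 + 100*x^2/9) dx. Term by term:
    ∫_0^2 25*x^4/9 dx = 160/9;  ∫_0^2 -100*x^3/9 dx = -400/9;  ∫_0^2 100*x^2/9 dx = 800/27.
  Sum: 160/9 − 400/9 + 800/27 = 80/27.
  ∫_0^2 (u')² dx = ∫_0^2 (100*x^2/9 - 200*x/9 + 100/9) dx. Term by term:
    ∫_0^2 100*x^2/9 dx = 800/27;  ∫_0^2 -200*x/9 dx = -400/9;  ∫_0^2 100/9 dx = 200/9.
  Sum: 800/27 − 400/9 + 200/9 = 200/27.
∫_0^2 u² dx = 80/27, so ||u||_L² = 4*sqrt(15)/9.
∫_0^2 (u')² dx = 200/27, so ||u'||_L² = 10*sqrt(6)/9.
Ratio ||u||_L² / ||u'||_L² = sqrt(10)/5.
Sharp Poincaré constant on H^1_0(0, 2) is C_P = L/π = 2/π, achieved by sin(π/2·x).
A polynomial bump cannot attain the sharp Poincaré constant (only the first sine eigenfunction does), so the ratio is strictly less than C_P, consistent with ||u||_L² ≤ C_P ||u'||_L².


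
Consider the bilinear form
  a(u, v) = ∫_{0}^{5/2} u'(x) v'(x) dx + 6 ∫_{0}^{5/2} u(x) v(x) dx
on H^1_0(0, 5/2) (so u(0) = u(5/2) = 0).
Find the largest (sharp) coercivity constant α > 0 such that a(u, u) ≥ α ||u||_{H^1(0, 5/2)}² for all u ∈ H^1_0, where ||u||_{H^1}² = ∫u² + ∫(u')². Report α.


α = 1

Coercivity of a(·,·) on H^1_0(0, 5/2) means a(u, u) ≥ α ||u||_{H^1}² for every u ∈ H^1_0.
The interval has length L = 5/2, and Poincaré/coercivity depend only on L. Here a(u, u) = ∫(u')² + (6)·∫u².
Here c = 6 ≥ 1, so a(u,u) = ∫(u')² + c∫u² ≥ ∫(u')² + ∫u² = ||u||_{H^1}², i.e. α = 1 works. No larger α is possible: a(u,u) ≥ α||u||_{H^1}² means (1−α)∫(u')² ≥ (α−c)∫u², and for the modes u_n = sin(nπ(x−x₀)/L) (x₀ the left endpoint) one has ∫u_n²/∫(u_n')² = (L/(nπ))² → 0, so a(u_n,u_n)/||u_n||_{H^1}² → 1. Hence the optimal constant is α = 1.
Therefore α = 1.


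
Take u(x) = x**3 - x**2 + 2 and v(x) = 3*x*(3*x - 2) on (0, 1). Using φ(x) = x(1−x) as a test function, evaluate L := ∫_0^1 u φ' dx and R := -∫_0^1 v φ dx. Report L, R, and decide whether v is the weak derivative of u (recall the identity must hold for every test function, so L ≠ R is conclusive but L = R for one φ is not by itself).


LHS = 1/60, RHS = 1/20. No, v is not the weak derivative of u.

u(x) = x**3 - x**2 + 2, classical derivative u'(x) = 3*x**2 - 2*x.
φ(x) = x(1−x), so φ'(x) = 1 - 2*x.
Note φ(0) = φ(1) = 0, so the boundary term u·φ vanishes.
LHS = ∫_0^1 u(x) φ'(x) dx = ∫_0^1 (-2*x^4 + 3*x^3 - x^2 - 4*x + 2) dx. Term by term:
  ∫_0^1 -2*x^4 dx = -2/5;  ∫_0^1 3*x^3 dx = 3/4;  ∫_0^1 -x^2 dx = -1/3;
  ∫_0^1 -4*x dx = -2;  ∫_0^1 2 dx = 2.
Sum: -2/5 + 3/4 − 1/3 − 2 + 2 = 1/60.
So LHS = 1/60.
∫_0^1 v(x) φ(x) dx = ∫_0^1 (-9*x^4 + 15*x^3 - 6*x^2) dx. Term by term:
  ∫_0^1 -9*x^4 dx = -9/5;  ∫_0^1 15*x^3 dx = 15/4;  ∫_0^1 -6*x^2 dx = -2.
Sum: -9/5 + 15/4 − 2 = -1/20.
So RHS = -∫_0^1 v(x) φ(x) dx = 1/20.
LHS − RHS = -1/30 ≠ 0, so the identity fails.
(For a valid weak derivative the identity must hold for EVERY test function, in particular this one. The failure shows v is NOT the weak derivative of u.)
Correct weak derivative would be u'(x) = 3*x**2 - 2*x.


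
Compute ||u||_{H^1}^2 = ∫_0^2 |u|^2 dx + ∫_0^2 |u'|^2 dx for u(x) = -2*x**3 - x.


||u||_{H^1}^2 = 7682/21

The H^1 norm (squared) on an interval (0, L) is
  ||u||_{H^1}^2 = ∫_0^L u(x)^2 dx + ∫_0^L u'(x)^2 dx.
Compute u'(x) = -6*x**2 - 1.
Then u(x)^2 = 4*x**6 + 4*x**4 + x**2 and u'(x)^2 = 36*x**4 + 12*x**2 + 1.
Integrate each monomial from 0 to 2 using ∫_0^2 c·x^n dx = c·2^(n+1)/(n+1):
  ∫_0^2 u(x)^2 dx = ∫_0^2 (4*x^6 + 4*x^4 + x^2) dx. Term by term:
    ∫_0^2 4*x^6 dx = 512/7;  ∫_0^2 4*x^4 dx = 128/5;  ∫_0^2 x^2 dx = 8/3.
  Sum: 512/7 + 128/5 + 8/3 = 10648/105.
  ∫_0^2 u'(x)^2 dx = ∫_0^2 (36*x^4 + 12*x^2 + 1) dx. Term by term:
    ∫_0^2 36*x^4 dx = 1152/5;  ∫_0^2 12*x^2 dx = 32;  ∫_0^2 1 dx = 2.
  Sum: 1152/5 + 32 + 2 = 1322/5.
Adding: ||u||_{H^1}^2 = 10648/105 + 1322/5 = 7682/21.


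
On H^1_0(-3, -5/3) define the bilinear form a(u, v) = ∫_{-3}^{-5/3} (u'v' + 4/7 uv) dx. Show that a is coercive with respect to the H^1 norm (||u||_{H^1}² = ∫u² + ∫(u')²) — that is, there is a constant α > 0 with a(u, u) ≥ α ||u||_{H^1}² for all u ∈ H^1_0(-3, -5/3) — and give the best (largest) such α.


α = (64 + 63*π^2)/(7*(16 + 9*π^2))

Coercivity of a(·,·) on H^1_0(-3, -5/3) means a(u, u) ≥ α ||u||_{H^1}² for every u ∈ H^1_0.
The interval has length L = 4/3, and Poincaré/coercivity depend only on L. Here a(u, u) = ∫(u')² + (4/7)·∫u².
Here 0 < c = 4/7 < 1. The condition a(u,u) ≥ α||u||_{H^1}² reads (1−α)∫(u')² ≥ (α−c)∫u². Any admissible α is ≤ 1 (rapidly oscillating u have ∫u²/∫(u')² → 0), and α = 1 would force 0 ≥ (1−c)∫u², impossible since c < 1; so 1−α > 0. By the sharp Poincaré inequality on H^1_0 of an interval of length L, ∫(u')² ≥ (π/L)²∫u² with equality for the first sine mode sin(π(x−x₀)/L) (x₀ the left endpoint), so the inequality holds for all u iff (1−α)(π/L)² ≥ α − c, i.e. α ≤ ((π/L)² + c)/((π/L)² + 1) = (1 + c(L/π)²)/(1 + (L/π)²). With (π/L)² = 9*π^2/16 and c = 4/7, the largest admissible constant is α = ((π/L)² + c)/((π/L)² + 1).
Simplifying, α = (64 + 63*π^2)/(7*(16 + 9*π^2)).


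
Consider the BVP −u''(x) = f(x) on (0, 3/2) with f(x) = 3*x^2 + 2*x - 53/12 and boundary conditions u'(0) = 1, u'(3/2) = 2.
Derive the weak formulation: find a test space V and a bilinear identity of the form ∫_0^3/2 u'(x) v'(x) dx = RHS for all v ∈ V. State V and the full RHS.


V = H^1(0, 3/2) (v unrestricted at boundary; u is determined up to an additive constant); weak form: ∫_0^3/2 u'v' dx = ∫_0^3/2 (3*x^2 + 2*x - 53/12) v dx + 2·v(3/2) − v(0) for all v ∈ V.

Multiply both sides by a test function v and integrate from 0 to 3/2:
  ∫_0^3/2 −u''(x) v(x) dx = ∫_0^3/2 f(x) v(x) dx.
Integrate the LHS by parts once:
  ∫_0^3/2 −u'' v dx = −[u'(x) v(x)]_0^3/2 + ∫_0^3/2 u'(x) v'(x) dx.
Thus ∫_0^3/2 u'(x) v'(x) dx = ∫_0^3/2 f(x) v(x) dx + [u'(x) v(x)]_0^3/2.
Choose V so that boundary terms are either known or forced to vanish.
u has inhomogeneous Neumann u'(0) = 1, u'(3/2) = 2. [u' v]_0^3/2 = (2)·v(3/2) − (1)·v(0) = 2·v(3/2) − v(0). Take V = H^1(0, 3/2); boundary term becomes part of RHS.
Weak formulation: find u (satisfying any essential BC) such that ∫_0^3/2 u'(x) v'(x) dx = ∫_0^3/2 f v dx + 2·v(3/2) − v(0) for all v ∈ V (Neumann data are natural BCs: they enter the RHS as boundary terms).
Substituting f(x) = 3*x^2 + 2*x - 53/12, the right-hand side is ∫_0^3/2 (3*x^2 + 2*x - 53/12) v dx + 2·v(3/2) − v(0).
Compatibility check (pure Neumann): taking v ≡ 1 ∈ V gives 0 = ∫_0^3/2 f dx + (2) − (1), i.e. ∫_0^3/2 f dx must equal u'(0) − u'(3/2) = -1. Indeed ∫_0^3/2 (3*x^2 + 2*x - 53/12) dx = -1, so the data are compatible. The solution is then unique only up to an additive constant (fix it e.g. by requiring ∫_0^3/2 u dx = 0).


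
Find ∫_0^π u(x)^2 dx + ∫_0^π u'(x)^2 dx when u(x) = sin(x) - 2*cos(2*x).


||u||_{H^1(0,π)}^2 = 40/3 + 11*π

u'(x) = 4*sin(2*x) + cos(x).
Expand u² and (u')² and integrate term by term on (0, π), using: for integers n ≥ 1, ∫_0^π sin²(nx) dx = ∫_0^π cos²(nx) dx = π/2; for n ≠ n', ∫_0^π sin(nx)sin(n'x) dx = ∫_0^π cos(nx)cos(n'x) dx = 0; and by product-to-sum, ∫_0^π sin(nx)cos(n'x) dx = ½∫_0^π [sin((n+n')x) + sin((n−n')x)] dx, which is 0 when n+n' is even and 2n/(n²−n'²) when n+n' is odd (it need not vanish on (0, π)).
  u² squared terms: (-2)²·∫cos(2x)² dx = 4·π/2 = 2*π;  (1)²·∫sin(x)² dx = 1·π/2 = π/2.
  u² cross terms: 2·(-2)·(1)·∫cos(2x)·sin(x) dx = -4·(-2/3) = 8/3.
  So ∫_0^π u² dx = 2*π + π/2 + 8/3 = 8/3 + 5*π/2.
  (u')² squared terms: (4)²·∫sin(2x)² dx = 16·π/2 = 8*π;  (1)²·∫cos(x)² dx = 1·π/2 = π/2.
  (u')² cross terms: 2·(4)·(1)·∫sin(2x)·cos(x) dx = 8·(4/3) = 32/3.
  So ∫_0^π (u')² dx = 8*π + π/2 + 32/3 = 32/3 + 17*π/2.
||u||_{H^1}^2 = (8/3 + 5*π/2) + (32/3 + 17*π/2) = 40/3 + 11*π.


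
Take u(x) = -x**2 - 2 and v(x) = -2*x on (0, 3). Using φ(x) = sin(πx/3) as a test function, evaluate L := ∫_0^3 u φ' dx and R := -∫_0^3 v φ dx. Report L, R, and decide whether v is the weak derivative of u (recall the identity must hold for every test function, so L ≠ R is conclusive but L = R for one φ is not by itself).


LHS = 18/π, RHS = 18/π. Yes, v = u' weakly.

u(x) = -x**2 - 2, classical derivative u'(x) = -2*x.
φ(x) = sin(πx/3), so φ'(x) = π*cos(π*x/3)/3.
Note φ(0) = φ(3) = 0, so the boundary term u·φ vanishes.
LHS = ∫_0^3 u(x) φ'(x) dx = ∫_0^3 (-π*x^2*cos(π*x/3)/3 - 2*π*cos(π*x/3)/3) dx. Term by term:
  ∫_0^3 -2*π*cos(π*x/3)/3 dx = 0;  ∫_0^3 -π*x^2*cos(π*x/3)/3 dx = 18/π.
Sum: 0 + 18/π = 18/π.
So LHS = 18/π.
∫_0^3 v(x) φ(x) dx = ∫_0^3 (-2*x*sin(π*x/3)) dx. Term by term:
  ∫_0^3 -2*x*sin(π*x/3) dx = -18/π.
So RHS = -∫_0^3 v(x) φ(x) dx = 18/π.
LHS = RHS, so the identity holds for this test φ.
Moreover u is smooth here and v(x) = u'(x) = -2*x pointwise, so the identity holds for every test function. Hence v is the weak derivative of u.


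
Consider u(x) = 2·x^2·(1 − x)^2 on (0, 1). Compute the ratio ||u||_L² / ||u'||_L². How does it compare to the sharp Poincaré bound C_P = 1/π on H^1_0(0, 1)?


||u||_L² / ||u'||_L² = sqrt(3)/6 < C_P = 1/π.

u(x) = 2·x^2·(1 − x)^2, so u'(x) = 4*x*(x - 1)*(2*x - 1).
u(x) = 2·x^2·(1 − x)^2 vanishes at x = 0 and x = 1, so u ∈ H^1_0(0, 1). Differentiate via the product rule and integrate the resulting polynomials term by term.
  ∫_0^1 u² dx = ∫_0^1 (4*x^8 - 16*x^7 + 24*x^6 - 16*x^5 + 4*x^4) dx. Term by term:
    ∫_0^1 4*x^8 dx = 4/9;  ∫_0^1 -16*x^7 dx = -2;  ∫_0^1 24*x^6 dx = 24/7;
    ∫_0^1 -16*x^5 dx = -8/3;  ∫_0^1 4*x^4 dx = 4/5.
  Sum: 4/9 − 2 + 24/7 − 8/3 + 4/5 = 2/315.
  ∫_0^1 (u')² dx = ∫_0^1 (64*x^6 - 192*x^5 + 208*x^4 - 96*x^3 + 16*x^2) dx. Term by term:
    ∫_0^1 64*x^6 dx = 64/7;  ∫_0^1 -192*x^5 dx = -32;  ∫_0^1 208*x^4 dx = 208/5;
    ∫_0^1 -96*x^3 dx = -24;  ∫_0^1 16*x^2 dx = 16/3.
  Sum: 64/7 − 32 + 208/5 − 24 + 16/3 = 8/105.
∫_0^1 u² dx = 2/315, so ||u||_L² = sqrt(70)/105.
∫_0^1 (u')² dx = 8/105, so ||u'||_L² = 2*sqrt(210)/105.
Ratio ||u||_L² / ||u'||_L² = sqrt(3)/6.
Sharp Poincaré constant on H^1_0(0, 1) is C_P = L/π = 1/π, achieved by sin(π·x).
A polynomial bump cannot attain the sharp Poincaré constant (only the first sine eigenfunction does), so the ratio is strictly less than C_P, consistent with ||u||_L² ≤ C_P ||u'||_L².


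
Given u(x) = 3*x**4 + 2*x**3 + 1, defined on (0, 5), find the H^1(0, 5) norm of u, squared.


||u||_{H^1}^2 = 64298195/14

The H^1 norm (squared) on an interval (0, L) is
  ||u||_{H^1}^2 = ∫_0^L u(x)^2 dx + ∫_0^L u'(x)^2 dx.
Compute u'(x) = 12*x**3 + 6*x**2.
Then u(x)^2 = 9*x**8 + 12*x**7 + 4*x**6 + 6*x**4 + 4*x**3 + 1 and u'(x)^2 = 144*x**6 + 144*x**5 + 36*x**4.
Integrate each monomial from 0 to 5 using ∫_0^5 c·x^n dx = c·5^(n+1)/(n+1):
  ∫_0^5 u(x)^2 dx = ∫_0^5 (9*x^8 + 12*x^7 + 4*x^6 + 6*x^4 + 4*x^3 + 1) dx. Term by term:
    ∫_0^5 9*x^8 dx = 1953125;  ∫_0^5 12*x^7 dx = 1171875/2;  ∫_0^5 4*x^6 dx = 312500/7;
    ∫_0^5 6*x^4 dx = 3750;  ∫_0^5 4*x^3 dx = 625;  ∫_0^5 1 dx = 5.
  Sum: 1953125 + 1171875/2 + 312500/7 + 3750 + 625 + 5 = 36233195/14.
  ∫_0^5 u'(x)^2 dx = ∫_0^5 (144*x^6 + 144*x^5 + 36*x^4) dx. Term by term:
    ∫_0^5 144*x^6 dx = 11250000/7;  ∫_0^5 144*x^5 dx = 375000;  ∫_0^5 36*x^4 dx = 22500.
  Sum: 11250000/7 + 375000 + 22500 = 14032500/7.
Adding: ||u||_{H^1}^2 = 36233195/14 + 14032500/7 = 64298195/14.


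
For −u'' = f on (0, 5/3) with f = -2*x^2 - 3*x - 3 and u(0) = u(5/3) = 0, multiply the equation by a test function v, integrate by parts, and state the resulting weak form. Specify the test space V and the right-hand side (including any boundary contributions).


V = H^1_0(0, 5/3) (so v(0) = v(5/3) = 0); weak form: ∫_0^5/3 u'v' dx = ∫_0^5/3 (-2*x^2 - 3*x - 3) v dx for all v ∈ V.

Multiply both sides by a test function v and integrate from 0 to 5/3:
  ∫_0^5/3 −u''(x) v(x) dx = ∫_0^5/3 f(x) v(x) dx.
Integrate the LHS by parts once:
  ∫_0^5/3 −u'' v dx = −[u'(x) v(x)]_0^5/3 + ∫_0^5/3 u'(x) v'(x) dx.
Thus ∫_0^5/3 u'(x) v'(x) dx = ∫_0^5/3 f(x) v(x) dx + [u'(x) v(x)]_0^5/3.
Choose V so that boundary terms are either known or forced to vanish.
u is Dirichlet: u(0) = u(5/3) = 0. Let V = H^1_0(0, 5/3); then v(0) = v(5/3) = 0, and [u' v]_0^5/3 = 0.
Weak formulation: find u (satisfying any essential BC) such that ∫_0^5/3 u'(x) v'(x) dx = ∫_0^5/3 f v dx for all v ∈ V.
Substituting f(x) = -2*x^2 - 3*x - 3, the right-hand side is ∫_0^5/3 (-2*x^2 - 3*x - 3) v dx.


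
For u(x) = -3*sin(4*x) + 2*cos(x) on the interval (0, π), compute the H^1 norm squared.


||u||_{H^1(0,π)}^2 = -64/5 + 161*π/2

u'(x) = -2*sin(x) - 12*cos(4*x).
Expand u² and (u')² and integrate term by term on (0, π), using: for integers n ≥ 1, ∫_0^π sin²(nx) dx = ∫_0^π cos²(nx) dx = π/2; for n ≠ n', ∫_0^π sin(nx)sin(n'x) dx = ∫_0^π cos(nx)cos(n'x) dx = 0; and by product-to-sum, ∫_0^π sin(nx)cos(n'x) dx = ½∫_0^π [sin((n+n')x) + sin((n−n')x)] dx, which is 0 when n+n' is even and 2n/(n²−n'²) when n+n' is odd (it need not vanish on (0, π)).
  u² squared terms: (-3)²·∫sin(4x)² dx = 9·π/2 = 9*π/2;  (2)²·∫cos(x)² dx = 4·π/2 = 2*π.
  u² cross terms: 2·(-3)·(2)·∫sin(4x)·cos(x) dx = -12·(8/15) = -32/5.
  So ∫_0^π u² dx = 9*π/2 + 2*π − 32/5 = -32/5 + 13*π/2.
  (u')² squared terms: (-12)²·∫cos(4x)² dx = 144·π/2 = 72*π;  (-2)²·∫sin(x)² dx = 4·π/2 = 2*π.
  (u')² cross terms: 2·(-12)·(-2)·∫cos(4x)·sin(x) dx = 48·(-2/15) = -32/5.
  So ∫_0^π (u')² dx = 72*π + 2*π − 32/5 = -32/5 + 74*π.
||u||_{H^1}^2 = (-32/5 + 13*π/2) + (-32/5 + 74*π) = -64/5 + 161*π/2.


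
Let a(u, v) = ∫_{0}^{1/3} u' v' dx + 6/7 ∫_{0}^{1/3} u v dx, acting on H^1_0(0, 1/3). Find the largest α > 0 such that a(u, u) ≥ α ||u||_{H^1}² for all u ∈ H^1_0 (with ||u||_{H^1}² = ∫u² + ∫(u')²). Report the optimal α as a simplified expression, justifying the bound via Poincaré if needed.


α = 3*(2 + 21*π^2)/(7*(1 + 9*π^2))

Coercivity of a(·,·) on H^1_0(0, 1/3) means a(u, u) ≥ α ||u||_{H^1}² for every u ∈ H^1_0.
The interval has length L = 1/3, and Poincaré/coercivity depend only on L. Here a(u, u) = ∫(u')² + (6/7)·∫u².
Here 0 < c = 6/7 < 1. The condition a(u,u) ≥ α||u||_{H^1}² reads (1−α)∫(u')² ≥ (α−c)∫u². Any admissible α is ≤ 1 (rapidly oscillating u have ∫u²/∫(u')² → 0), and α = 1 would force 0 ≥ (1−c)∫u², impossible since c < 1; so 1−α > 0. By the sharp Poincaré inequality on H^1_0 of an interval of length L, ∫(u')² ≥ (π/L)²∫u² with equality for the first sine mode sin(π(x−x₀)/L) (x₀ the left endpoint), so the inequality holds for all u iff (1−α)(π/L)² ≥ α − c, i.e. α ≤ ((π/L)² + c)/((π/L)² + 1) = (1 + c(L/π)²)/(1 + (L/π)²). With (π/L)² = 9*π^2 and c = 6/7, the largest admissible constant is α = ((π/L)² + c)/((π/L)² + 1).
Simplifying, α = 3*(2 + 21*π^2)/(7*(1 + 9*π^2)).


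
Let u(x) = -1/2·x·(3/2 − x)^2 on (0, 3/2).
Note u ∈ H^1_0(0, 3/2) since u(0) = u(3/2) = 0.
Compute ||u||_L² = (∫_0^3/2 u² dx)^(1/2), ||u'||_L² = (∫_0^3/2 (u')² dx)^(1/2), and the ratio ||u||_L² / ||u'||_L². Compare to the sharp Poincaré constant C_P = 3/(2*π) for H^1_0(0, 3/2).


||u||_L² / ||u'||_L² = 3*sqrt(14)/28 < C_P = 3/(2*π).

u(x) = -1/2·x·(3/2 − x)^2, so u'(x) = -3*x^2/2 + 3*x - 9/8.
u(x) = -1/2·x·(3/2 − x)^2 vanishes at x = 0 and x = 3/2, so u ∈ H^1_0(0, 3/2). Differentiate via the product rule and integrate the resulting polynomials term by term.
  ∫_0^3/2 u² dx = ∫_0^3/2 (x^6/4 - 3*x^5/2 + 27*x^4/8 - 27*x^3/8 + 81*x^2/64) dx. Term by term:
    ∫_0^3/2 x^6/4 dx = 2187/3584;  ∫_0^3/2 -3*x^5/2 dx = -729/256;  ∫_0^3/2 27*x^4/8 dx = 6561/1280;
    ∫_0^3/2 -27*x^3/8 dx = -2187/512;  ∫_0^3/2 81*x^2/64 dx = 729/512.
  Sum: 2187/3584 − 729/256 + 6561/1280 − 2187/512 + 729/512 = 729/17920.
  ∫_0^3/2 (u')² dx = ∫_0^3/2 (9*x^4/4 - 9*x^3 + 99*x^2/8 - 27*x/4 + 81/64) dx. Term by term:
    ∫_0^3/2 9*x^4/4 dx = 2187/640;  ∫_0^3/2 -9*x^3 dx = -729/64;  ∫_0^3/2 99*x^2/8 dx = 891/64;
    ∫_0^3/2 -27*x/4 dx = -243/32;  ∫_0^3/2 81/64 dx = 243/128.
  Sum: 2187/640 − 729/64 + 891/64 − 243/32 + 243/128 = 81/320.
∫_0^3/2 u² dx = 729/17920, so ||u||_L² = 27*sqrt(70)/1120.
∫_0^3/2 (u')² dx = 81/320, so ||u'||_L² = 9*sqrt(5)/40.
Ratio ||u||_L² / ||u'||_L² = 3*sqrt(14)/28.
Sharp Poincaré constant on H^1_0(0, 3/2) is C_P = L/π = 3/(2*π), achieved by sin(2*π/3·x).
A polynomial bump cannot attain the sharp Poincaré constant (only the first sine eigenfunction does), so the ratio is strictly less than C_P, consistent with ||u||_L² ≤ C_P ||u'||_L².
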